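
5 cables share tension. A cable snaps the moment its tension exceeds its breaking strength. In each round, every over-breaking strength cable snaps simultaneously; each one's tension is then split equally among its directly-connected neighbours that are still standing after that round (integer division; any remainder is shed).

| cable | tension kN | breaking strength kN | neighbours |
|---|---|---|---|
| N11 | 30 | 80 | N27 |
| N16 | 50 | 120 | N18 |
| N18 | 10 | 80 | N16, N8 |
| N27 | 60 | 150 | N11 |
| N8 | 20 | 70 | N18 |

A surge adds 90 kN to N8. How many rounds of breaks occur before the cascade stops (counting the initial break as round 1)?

3

Round 1 — N8 at 110 > 70. N8 snaps.
  N8 sheds 110 kN to N18: 110 each.
    N18: 10+110 = 120 > 80
Round 2 — N18 snaps.
  N18 sheds 120 kN to N16: 120 each.
    N16: 50+120 = 170 > 120
Round 3 — N16 snaps.
  N16 sheds 170 kN: no online neighbours, lost.
No further breaks.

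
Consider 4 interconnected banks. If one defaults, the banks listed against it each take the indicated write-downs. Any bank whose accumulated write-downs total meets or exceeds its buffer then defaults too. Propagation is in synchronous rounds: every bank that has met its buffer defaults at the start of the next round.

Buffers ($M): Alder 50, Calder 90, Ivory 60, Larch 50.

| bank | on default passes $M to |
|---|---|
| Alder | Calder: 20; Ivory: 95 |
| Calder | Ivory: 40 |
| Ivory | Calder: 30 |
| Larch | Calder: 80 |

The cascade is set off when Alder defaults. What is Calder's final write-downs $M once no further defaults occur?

50

Round 1 — Alder defaults (initial).
  Calder: +20 → 20 < 90
  Ivory: +95 → 95 ≥ 60
Round 2 — Ivory defaults.
  Calder: +30 → 50 < 90
No further defaults.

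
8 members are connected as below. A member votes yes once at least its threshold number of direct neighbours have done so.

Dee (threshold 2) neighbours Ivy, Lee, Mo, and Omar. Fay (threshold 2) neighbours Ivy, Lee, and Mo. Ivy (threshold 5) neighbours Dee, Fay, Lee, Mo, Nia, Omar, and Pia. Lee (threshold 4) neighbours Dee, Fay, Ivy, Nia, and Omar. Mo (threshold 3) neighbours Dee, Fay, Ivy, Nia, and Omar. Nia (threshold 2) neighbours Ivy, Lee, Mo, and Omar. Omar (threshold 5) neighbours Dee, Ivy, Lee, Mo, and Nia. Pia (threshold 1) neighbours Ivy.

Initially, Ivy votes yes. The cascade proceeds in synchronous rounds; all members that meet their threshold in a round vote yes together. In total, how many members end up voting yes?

2

Round 1 — Ivy votes yes (initial).
Round 2 — checking thresholds:
  Dee: 1 of 4 neighbours < 2, below threshold.
  Fay: 1 of 3 neighbours < 2, below threshold.
  Lee: 1 of 5 neighbours < 4, below threshold.
  Mo: 1 of 5 neighbours < 3, below threshold.
  Nia: 1 of 4 neighbours < 2, below threshold.
  Omar: 1 of 5 neighbours < 5, below threshold.
  Pia: 1 of 1 neighbours ≥ 1, votes yes.
Round 3 — no new yes votes; cascade stops.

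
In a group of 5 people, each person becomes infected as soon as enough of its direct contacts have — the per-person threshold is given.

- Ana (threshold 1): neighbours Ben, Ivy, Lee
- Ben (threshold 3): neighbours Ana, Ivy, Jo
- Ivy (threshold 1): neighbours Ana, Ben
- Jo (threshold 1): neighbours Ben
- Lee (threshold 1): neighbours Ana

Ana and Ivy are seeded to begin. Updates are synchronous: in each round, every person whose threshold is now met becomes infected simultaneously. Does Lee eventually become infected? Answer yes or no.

Round 1 — Ana, Ivy become infected (initial).
Round 2 — checking thresholds:
  Ben: 2 of 3 neighbours < 3, below threshold.
  Lee: 1 of 1 neighbours ≥ 1, becomes infected.
Round 3 — no new infections; cascade stops.

yes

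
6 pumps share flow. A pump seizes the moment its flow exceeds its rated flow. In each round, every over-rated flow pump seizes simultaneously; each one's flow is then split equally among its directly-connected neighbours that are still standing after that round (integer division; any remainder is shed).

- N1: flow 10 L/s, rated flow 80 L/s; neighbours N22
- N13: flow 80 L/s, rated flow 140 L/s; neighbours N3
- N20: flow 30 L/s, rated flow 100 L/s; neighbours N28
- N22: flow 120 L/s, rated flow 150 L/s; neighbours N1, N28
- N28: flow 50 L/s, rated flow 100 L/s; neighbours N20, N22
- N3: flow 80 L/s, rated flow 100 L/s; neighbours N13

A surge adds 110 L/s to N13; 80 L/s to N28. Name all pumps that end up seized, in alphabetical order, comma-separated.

Round 1 — N13 at 190 > 140; N28 at 130 > 100. N13, N28 seize.
  N13 sheds 190 L/s to N3: 190 each.
    N3: 80+190 = 270 > 100
  N28 sheds 130 L/s to N20, N22: 65 each.
    N20: 30+65 = 95 ≤ 100
    N22: 120+65 = 185 > 150
Round 2 — N22, N3 seize.
  N22 sheds 185 L/s to N1: 185 each.
    N1: 10+185 = 195 > 80
  N3 sheds 270 L/s: no online neighbours, lost.
Round 3 — N1 seizes.
  N1 sheds 195 L/s: no online neighbours, lost.
No further seizures.

N1, N13, N22, N28, N3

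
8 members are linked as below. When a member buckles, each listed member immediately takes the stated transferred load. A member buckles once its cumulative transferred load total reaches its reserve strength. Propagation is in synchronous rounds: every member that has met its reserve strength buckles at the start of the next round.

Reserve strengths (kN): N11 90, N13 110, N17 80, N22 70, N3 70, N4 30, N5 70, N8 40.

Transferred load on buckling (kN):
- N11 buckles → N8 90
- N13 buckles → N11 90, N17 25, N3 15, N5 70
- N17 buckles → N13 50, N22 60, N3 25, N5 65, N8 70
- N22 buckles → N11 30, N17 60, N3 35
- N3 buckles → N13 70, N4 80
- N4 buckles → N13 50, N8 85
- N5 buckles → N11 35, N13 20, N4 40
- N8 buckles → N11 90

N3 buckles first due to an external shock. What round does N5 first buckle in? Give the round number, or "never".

4

Round 1 — N3 buckles (initial).
  N13: +70 → 70 < 110
  N4: +80 → 80 ≥ 30
Round 2 — N4 buckles.
  N13: +50 → 120 ≥ 110
  N8: +85 → 85 ≥ 40
Round 3 — N13, N8 buckle.
  N11: +90+90 → 180 ≥ 90
  N17: +25 → 25 < 80
  N5: +70 → 70 ≥ 70
Round 4 — N11, N5 buckle.
No further bucklings.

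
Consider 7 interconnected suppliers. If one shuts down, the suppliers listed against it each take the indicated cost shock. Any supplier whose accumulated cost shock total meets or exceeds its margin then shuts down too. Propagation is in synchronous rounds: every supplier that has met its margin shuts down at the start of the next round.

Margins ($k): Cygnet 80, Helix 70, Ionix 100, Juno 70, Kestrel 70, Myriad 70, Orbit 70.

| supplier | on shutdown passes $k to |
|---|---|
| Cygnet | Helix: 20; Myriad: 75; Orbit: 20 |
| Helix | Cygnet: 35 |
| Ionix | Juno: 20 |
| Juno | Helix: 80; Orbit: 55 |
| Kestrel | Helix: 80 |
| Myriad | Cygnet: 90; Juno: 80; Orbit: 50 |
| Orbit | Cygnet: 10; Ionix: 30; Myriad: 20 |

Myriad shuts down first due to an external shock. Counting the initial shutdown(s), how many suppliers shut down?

5

Round 1 — Myriad shuts down (initial).
  Cygnet: +90 → 90 ≥ 80
  Juno: +80 → 80 ≥ 70
  Orbit: +50 → 50 < 70
Round 2 — Cygnet, Juno shut down.
  Helix: +20+80 → 100 ≥ 70
  Orbit: +20+55 → 125 ≥ 70
Round 3 — Helix, Orbit shut down.
  Ionix: +30 → 30 < 100
No further shutdowns.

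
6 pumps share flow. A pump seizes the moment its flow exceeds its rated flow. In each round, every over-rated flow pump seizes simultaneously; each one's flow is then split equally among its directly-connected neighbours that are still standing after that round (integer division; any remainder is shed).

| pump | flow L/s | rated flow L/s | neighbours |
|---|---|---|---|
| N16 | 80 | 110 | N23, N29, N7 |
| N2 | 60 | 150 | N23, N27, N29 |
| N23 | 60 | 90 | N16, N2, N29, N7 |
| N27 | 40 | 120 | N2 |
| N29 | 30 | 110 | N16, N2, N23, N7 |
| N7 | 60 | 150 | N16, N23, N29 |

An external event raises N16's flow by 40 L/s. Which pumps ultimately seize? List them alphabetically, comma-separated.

N16, N23

Round 1 — N16 at 120 > 110. N16 seizes.
  N16 sheds 120 L/s to N23, N29, N7: 40 each.
    N23: 60+40 = 100 > 90
    N29: 30+40 = 70 ≤ 110
    N7: 60+40 = 100 ≤ 150
Round 2 — N23 seizes.
  N23 sheds 100 L/s to N2, N29, N7: 33 each (1 lost).
    N2: 60+33 = 93 ≤ 150
    N29: 70+33 = 103 ≤ 110
    N7: 100+33 = 133 ≤ 150
No further seizures.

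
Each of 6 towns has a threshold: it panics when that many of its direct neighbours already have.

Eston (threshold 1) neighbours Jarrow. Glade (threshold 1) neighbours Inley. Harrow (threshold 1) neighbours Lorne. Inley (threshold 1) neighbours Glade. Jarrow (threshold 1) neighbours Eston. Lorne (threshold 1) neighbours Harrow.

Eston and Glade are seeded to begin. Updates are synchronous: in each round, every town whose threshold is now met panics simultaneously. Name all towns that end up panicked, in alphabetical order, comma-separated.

Eston, Glade, Inley, Jarrow

Round 1 — Eston, Glade panic (initial).
Round 2 — checking thresholds:
  Inley: 1 of 1 neighbours ≥ 1, panics.
  Jarrow: 1 of 1 neighbours ≥ 1, panics.
Round 3 — no new panics; cascade stops.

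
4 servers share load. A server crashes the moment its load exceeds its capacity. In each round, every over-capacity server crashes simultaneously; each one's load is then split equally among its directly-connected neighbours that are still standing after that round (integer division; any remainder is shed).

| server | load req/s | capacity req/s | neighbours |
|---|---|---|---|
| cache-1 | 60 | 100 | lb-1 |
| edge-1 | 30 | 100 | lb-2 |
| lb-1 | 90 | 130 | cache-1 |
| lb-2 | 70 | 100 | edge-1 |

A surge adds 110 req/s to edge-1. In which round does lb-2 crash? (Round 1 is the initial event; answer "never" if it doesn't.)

Round 1 — edge-1 at 140 > 100. edge-1 crashes.
  edge-1 sheds 140 req/s to lb-2: 140 each.
    lb-2: 70+140 = 210 > 100
Round 2 — lb-2 crashes.
  lb-2 sheds 210 req/s: no online neighbours, lost.
No further crashes.

2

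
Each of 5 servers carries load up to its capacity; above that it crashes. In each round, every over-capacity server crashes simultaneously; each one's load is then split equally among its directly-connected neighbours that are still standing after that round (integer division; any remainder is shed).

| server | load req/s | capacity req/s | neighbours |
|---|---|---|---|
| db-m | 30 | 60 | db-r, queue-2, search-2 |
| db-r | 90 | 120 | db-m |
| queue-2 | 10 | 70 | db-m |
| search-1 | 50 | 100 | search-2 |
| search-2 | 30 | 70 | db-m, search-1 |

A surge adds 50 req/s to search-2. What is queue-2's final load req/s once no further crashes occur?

Round 1 — search-2 at 80 > 70. search-2 crashes.
  search-2 sheds 80 req/s to db-m, search-1: 40 each.
    db-m: 30+40 = 70 > 60
    search-1: 50+40 = 90 ≤ 100
Round 2 — db-m crashes.
  db-m sheds 70 req/s to db-r, queue-2: 35 each.
    db-r: 90+35 = 125 > 120
    queue-2: 10+35 = 45 ≤ 70
Round 3 — db-r crashes.
  db-r sheds 125 req/s: no online neighbours, lost.
No further crashes.

45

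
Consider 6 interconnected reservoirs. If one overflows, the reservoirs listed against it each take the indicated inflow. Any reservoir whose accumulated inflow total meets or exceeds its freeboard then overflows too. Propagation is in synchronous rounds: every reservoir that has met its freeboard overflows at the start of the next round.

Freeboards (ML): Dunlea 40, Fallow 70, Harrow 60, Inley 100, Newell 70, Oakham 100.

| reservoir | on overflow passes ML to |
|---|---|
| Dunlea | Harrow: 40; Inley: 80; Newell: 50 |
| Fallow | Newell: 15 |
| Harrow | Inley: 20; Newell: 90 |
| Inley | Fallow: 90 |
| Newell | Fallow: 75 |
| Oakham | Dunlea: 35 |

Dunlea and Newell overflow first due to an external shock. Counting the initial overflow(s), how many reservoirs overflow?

Round 1 — Dunlea, Newell overflow (initial).
  Fallow: +75 → 75 ≥ 70
  Harrow: +40 → 40 < 60
  Inley: +80 → 80 < 100
Round 2 — Fallow overflows.
No further overflows.

3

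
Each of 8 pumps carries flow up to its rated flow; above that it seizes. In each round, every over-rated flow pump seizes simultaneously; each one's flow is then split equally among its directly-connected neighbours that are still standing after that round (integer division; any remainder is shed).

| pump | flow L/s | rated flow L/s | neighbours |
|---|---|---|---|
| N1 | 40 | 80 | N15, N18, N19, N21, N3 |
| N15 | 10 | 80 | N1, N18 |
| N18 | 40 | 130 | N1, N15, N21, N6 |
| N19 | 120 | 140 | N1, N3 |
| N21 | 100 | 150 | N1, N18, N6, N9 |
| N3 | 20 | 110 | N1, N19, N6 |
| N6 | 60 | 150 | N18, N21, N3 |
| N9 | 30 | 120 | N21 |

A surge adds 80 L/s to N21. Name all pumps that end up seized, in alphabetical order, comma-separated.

N1, N15, N18, N19, N21, N3, N6

Round 1 — N21 at 180 > 150. N21 seizes.
  N21 sheds 180 L/s to N1, N18, N6, N9: 45 each.
    N1: 40+45 = 85 > 80
    N18: 40+45 = 85 ≤ 130
    N6: 60+45 = 105 ≤ 150
    N9: 30+45 = 75 ≤ 120
Round 2 — N1 seizes.
  N1 sheds 85 L/s to N15, N18, N19, N3: 21 each (1 lost).
    N15: 10+21 = 31 ≤ 80
    N18: 85+21 = 106 ≤ 130
    N19: 120+21 = 141 > 140
    N3: 20+21 = 41 ≤ 110
Round 3 — N19 seizes.
  N19 sheds 141 L/s to N3: 141 each.
    N3: 41+141 = 182 > 110
Round 4 — N3 seizes.
  N3 sheds 182 L/s to N6: 182 each.
    N6: 105+182 = 287 > 150
Round 5 — N6 seizes.
  N6 sheds 287 L/s to N18: 287 each.
    N18: 106+287 = 393 > 130
Round 6 — N18 seizes.
  N18 sheds 393 L/s to N15: 393 each.
    N15: 31+393 = 424 > 80
Round 7 — N15 seizes.
  N15 sheds 424 L/s: no online neighbours, lost.
No further seizures.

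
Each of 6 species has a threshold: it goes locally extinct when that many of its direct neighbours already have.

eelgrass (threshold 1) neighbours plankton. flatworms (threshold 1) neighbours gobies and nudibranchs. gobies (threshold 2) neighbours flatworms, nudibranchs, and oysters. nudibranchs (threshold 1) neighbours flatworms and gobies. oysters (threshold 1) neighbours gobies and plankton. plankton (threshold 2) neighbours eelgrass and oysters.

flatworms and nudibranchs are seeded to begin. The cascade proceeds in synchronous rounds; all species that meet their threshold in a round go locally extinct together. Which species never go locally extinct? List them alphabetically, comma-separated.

Round 1 — flatworms, nudibranchs go locally extinct (initial).
Round 2 — checking thresholds:
  gobies: 2 of 3 neighbours ≥ 2, goes locally extinct.
Round 3 — checking thresholds:
  oysters: 1 of 2 neighbours ≥ 1, goes locally extinct.
Round 4 — no new extinctions; cascade stops.

eelgrass, plankton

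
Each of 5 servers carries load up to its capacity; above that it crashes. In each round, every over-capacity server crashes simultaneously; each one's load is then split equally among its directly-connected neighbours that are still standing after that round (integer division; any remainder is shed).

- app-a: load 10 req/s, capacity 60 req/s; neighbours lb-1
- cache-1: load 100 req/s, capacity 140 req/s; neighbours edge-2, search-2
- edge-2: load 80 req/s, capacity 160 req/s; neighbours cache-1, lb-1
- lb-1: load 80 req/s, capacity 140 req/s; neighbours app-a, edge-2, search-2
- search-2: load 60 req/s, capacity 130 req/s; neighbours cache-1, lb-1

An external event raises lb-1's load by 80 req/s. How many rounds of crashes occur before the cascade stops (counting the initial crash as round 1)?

Round 1 — lb-1 at 160 > 140. lb-1 crashes.
  lb-1 sheds 160 req/s to app-a, edge-2, search-2: 53 each (1 lost).
    app-a: 10+53 = 63 > 60
    edge-2: 80+53 = 133 ≤ 160
    search-2: 60+53 = 113 ≤ 130
Round 2 — app-a crashes.
  app-a sheds 63 req/s: no online neighbours, lost.
No further crashes.

2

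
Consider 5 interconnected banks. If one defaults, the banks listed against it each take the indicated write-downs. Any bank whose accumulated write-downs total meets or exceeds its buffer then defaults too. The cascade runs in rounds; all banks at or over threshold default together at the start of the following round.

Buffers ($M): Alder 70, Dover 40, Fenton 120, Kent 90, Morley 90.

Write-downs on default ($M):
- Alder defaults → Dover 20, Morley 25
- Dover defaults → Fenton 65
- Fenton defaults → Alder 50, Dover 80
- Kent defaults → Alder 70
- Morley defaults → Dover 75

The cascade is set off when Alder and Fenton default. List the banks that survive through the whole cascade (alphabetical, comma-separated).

Kent, Morley

Round 1 — Alder, Fenton default (initial).
  Dover: +20+80 → 100 ≥ 40
  Morley: +25 → 25 < 90
Round 2 — Dover defaults.
No further defaults.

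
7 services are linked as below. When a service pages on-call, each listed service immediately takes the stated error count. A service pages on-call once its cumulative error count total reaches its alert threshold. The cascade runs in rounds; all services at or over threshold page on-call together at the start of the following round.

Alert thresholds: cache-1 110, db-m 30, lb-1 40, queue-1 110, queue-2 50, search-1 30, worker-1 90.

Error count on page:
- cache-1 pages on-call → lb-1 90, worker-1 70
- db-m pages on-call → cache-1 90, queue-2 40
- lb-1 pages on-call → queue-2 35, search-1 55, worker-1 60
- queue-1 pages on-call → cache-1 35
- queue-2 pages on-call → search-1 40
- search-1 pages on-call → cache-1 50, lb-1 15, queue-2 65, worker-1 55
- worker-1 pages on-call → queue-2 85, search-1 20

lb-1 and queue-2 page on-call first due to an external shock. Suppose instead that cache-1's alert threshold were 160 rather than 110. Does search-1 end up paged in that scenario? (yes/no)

yes

With cache-1's alert threshold at 160:
Round 1 — lb-1, queue-2 page on-call (initial).
  search-1: +55+40 → 95 ≥ 30
  worker-1: +60 → 60 < 90
Round 2 — search-1 pages on-call.
  cache-1: +50 → 50 < 160
  worker-1: +55 → 115 ≥ 90
Round 3 — worker-1 pages on-call.
No further pages.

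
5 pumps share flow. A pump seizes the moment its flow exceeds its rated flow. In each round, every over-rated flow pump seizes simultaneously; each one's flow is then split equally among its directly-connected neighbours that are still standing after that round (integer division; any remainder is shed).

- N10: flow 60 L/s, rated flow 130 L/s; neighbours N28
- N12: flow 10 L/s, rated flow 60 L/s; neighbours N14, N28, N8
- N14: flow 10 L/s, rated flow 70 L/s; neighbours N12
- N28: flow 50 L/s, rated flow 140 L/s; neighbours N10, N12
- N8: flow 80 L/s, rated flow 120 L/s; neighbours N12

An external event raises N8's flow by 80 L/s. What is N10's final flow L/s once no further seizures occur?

60

Round 1 — N8 at 160 > 120. N8 seizes.
  N8 sheds 160 L/s to N12: 160 each.
    N12: 10+160 = 170 > 60
Round 2 — N12 seizes.
  N12 sheds 170 L/s to N14, N28: 85 each.
    N14: 10+85 = 95 > 70
    N28: 50+85 = 135 ≤ 140
Round 3 — N14 seizes.
  N14 sheds 95 L/s: no online neighbours, lost.
No further seizures.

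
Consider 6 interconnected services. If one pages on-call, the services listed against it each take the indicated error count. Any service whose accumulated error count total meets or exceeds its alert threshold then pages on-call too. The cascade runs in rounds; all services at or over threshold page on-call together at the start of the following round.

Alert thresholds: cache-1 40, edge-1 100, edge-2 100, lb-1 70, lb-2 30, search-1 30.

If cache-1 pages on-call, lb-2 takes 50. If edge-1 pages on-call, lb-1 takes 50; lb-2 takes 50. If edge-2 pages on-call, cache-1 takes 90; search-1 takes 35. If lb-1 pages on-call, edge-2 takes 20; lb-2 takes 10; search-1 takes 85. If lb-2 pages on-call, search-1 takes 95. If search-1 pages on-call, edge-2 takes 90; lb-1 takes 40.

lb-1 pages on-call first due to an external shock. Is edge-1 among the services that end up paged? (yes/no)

Round 1 — lb-1 pages on-call (initial).
  edge-2: +20 → 20 < 100
  lb-2: +10 → 10 < 30
  search-1: +85 → 85 ≥ 30
Round 2 — search-1 pages on-call.
  edge-2: +90 → 110 ≥ 100
Round 3 — edge-2 pages on-call.
  cache-1: +90 → 90 ≥ 40
Round 4 — cache-1 pages on-call.
  lb-2: +50 → 60 ≥ 30
Round 5 — lb-2 pages on-call.
No further pages.

no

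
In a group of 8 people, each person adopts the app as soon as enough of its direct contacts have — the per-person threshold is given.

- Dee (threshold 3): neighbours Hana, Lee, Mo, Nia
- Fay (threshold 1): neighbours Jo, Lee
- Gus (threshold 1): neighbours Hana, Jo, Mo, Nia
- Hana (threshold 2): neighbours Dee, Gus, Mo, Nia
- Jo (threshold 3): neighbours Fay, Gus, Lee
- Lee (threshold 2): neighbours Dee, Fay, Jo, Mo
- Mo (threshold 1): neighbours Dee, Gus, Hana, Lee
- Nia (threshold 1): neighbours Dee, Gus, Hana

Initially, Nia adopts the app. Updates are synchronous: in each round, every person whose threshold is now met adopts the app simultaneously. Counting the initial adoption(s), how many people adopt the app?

Round 1 — Nia adopts the app (initial).
Round 2 — checking thresholds:
  Dee: 1 of 4 neighbours < 3, below threshold.
  Gus: 1 of 4 neighbours ≥ 1, adopts the app.
  Hana: 1 of 4 neighbours < 2, below threshold.
Round 3 — checking thresholds:
  Dee: 1 of 4 neighbours < 3, below threshold.
  Hana: 2 of 4 neighbours ≥ 2, adopts the app.
  Jo: 1 of 3 neighbours < 3, below threshold.
  Mo: 1 of 4 neighbours ≥ 1, adopts the app.
Round 4 — checking thresholds:
  Dee: 3 of 4 neighbours ≥ 3, adopts the app.
  Jo: 1 of 3 neighbours < 3, below threshold.
  Lee: 1 of 4 neighbours < 2, below threshold.
Round 5 — checking thresholds:
  Jo: 1 of 3 neighbours < 3, below threshold.
  Lee: 2 of 4 neighbours ≥ 2, adopts the app.
Round 6 — checking thresholds:
  Fay: 1 of 2 neighbours ≥ 1, adopts the app.
  Jo: 2 of 3 neighbours < 3, below threshold.
Round 7 — checking thresholds:
  Jo: 3 of 3 neighbours ≥ 3, adopts the app.
Round 8 — no new adoptions; cascade stops.

8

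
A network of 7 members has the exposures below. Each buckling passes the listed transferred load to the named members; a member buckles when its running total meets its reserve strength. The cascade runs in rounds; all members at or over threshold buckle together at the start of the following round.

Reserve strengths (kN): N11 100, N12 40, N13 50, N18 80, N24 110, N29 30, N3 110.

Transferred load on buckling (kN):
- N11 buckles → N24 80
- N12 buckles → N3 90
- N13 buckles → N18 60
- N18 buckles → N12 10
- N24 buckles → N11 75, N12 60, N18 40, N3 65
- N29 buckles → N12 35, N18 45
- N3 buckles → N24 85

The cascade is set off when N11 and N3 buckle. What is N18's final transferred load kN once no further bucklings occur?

40

Round 1 — N11, N3 buckle (initial).
  N24: +80+85 → 165 ≥ 110
Round 2 — N24 buckles.
  N12: +60 → 60 ≥ 40
  N18: +40 → 40 < 80
Round 3 — N12 buckles.
No further bucklings.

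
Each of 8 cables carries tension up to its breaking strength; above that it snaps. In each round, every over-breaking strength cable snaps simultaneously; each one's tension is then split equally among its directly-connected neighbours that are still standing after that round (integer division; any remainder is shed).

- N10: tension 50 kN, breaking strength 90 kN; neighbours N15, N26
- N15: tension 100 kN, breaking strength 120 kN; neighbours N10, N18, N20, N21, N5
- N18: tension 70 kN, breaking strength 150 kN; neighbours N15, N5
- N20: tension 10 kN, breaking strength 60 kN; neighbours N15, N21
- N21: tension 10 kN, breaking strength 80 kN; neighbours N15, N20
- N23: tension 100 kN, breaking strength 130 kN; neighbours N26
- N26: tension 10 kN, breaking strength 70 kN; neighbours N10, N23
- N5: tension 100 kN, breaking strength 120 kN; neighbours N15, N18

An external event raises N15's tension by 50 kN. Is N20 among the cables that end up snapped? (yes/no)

Round 1 — N15 at 150 > 120. N15 snaps.
  N15 sheds 150 kN to N10, N18, N20, N21, N5: 30 each.
    N10: 50+30 = 80 ≤ 90
    N18: 70+30 = 100 ≤ 150
    N20: 10+30 = 40 ≤ 60
    N21: 10+30 = 40 ≤ 80
    N5: 100+30 = 130 > 120
Round 2 — N5 snaps.
  N5 sheds 130 kN to N18: 130 each.
    N18: 100+130 = 230 > 150
Round 3 — N18 snaps.
  N18 sheds 230 kN: no online neighbours, lost.
No further breaks.

no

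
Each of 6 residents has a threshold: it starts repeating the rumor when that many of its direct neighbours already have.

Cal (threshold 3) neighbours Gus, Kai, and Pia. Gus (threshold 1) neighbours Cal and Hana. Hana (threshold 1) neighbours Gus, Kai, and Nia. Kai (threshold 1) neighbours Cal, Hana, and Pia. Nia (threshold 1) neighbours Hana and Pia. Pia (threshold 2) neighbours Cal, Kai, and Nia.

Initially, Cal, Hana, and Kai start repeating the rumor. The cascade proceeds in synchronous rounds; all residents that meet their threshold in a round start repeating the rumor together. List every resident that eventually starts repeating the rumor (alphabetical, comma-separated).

Round 1 — Cal, Hana, Kai start repeating the rumor (initial).
Round 2 — checking thresholds:
  Gus: 2 of 2 neighbours ≥ 1, starts repeating the rumor.
  Nia: 1 of 2 neighbours ≥ 1, starts repeating the rumor.
  Pia: 2 of 3 neighbours ≥ 2, starts repeating the rumor.
Round 3 — no new spreads; cascade stops.

Cal, Gus, Hana, Kai, Nia, Pia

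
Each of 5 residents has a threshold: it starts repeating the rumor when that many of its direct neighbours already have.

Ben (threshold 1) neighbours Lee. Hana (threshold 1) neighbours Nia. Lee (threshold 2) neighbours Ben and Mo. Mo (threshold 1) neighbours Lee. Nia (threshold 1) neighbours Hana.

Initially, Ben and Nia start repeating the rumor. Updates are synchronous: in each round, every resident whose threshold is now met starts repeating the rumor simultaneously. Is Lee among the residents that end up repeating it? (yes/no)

no

Round 1 — Ben, Nia start repeating the rumor (initial).
Round 2 — checking thresholds:
  Hana: 1 of 1 neighbours ≥ 1, starts repeating the rumor.
  Lee: 1 of 2 neighbours < 2, not yet.
Round 3 — no new spreads; cascade stops.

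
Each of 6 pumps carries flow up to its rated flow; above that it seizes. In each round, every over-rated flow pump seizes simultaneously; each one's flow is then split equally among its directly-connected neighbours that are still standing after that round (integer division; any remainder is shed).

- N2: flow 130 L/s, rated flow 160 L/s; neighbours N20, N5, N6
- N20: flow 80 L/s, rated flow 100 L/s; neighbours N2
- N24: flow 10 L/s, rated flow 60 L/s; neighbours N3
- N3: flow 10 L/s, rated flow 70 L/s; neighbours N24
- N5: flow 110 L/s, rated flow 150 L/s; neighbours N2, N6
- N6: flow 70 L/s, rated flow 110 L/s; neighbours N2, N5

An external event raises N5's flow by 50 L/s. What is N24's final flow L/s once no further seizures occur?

Round 1 — N5 at 160 > 150. N5 seizes.
  N5 sheds 160 L/s to N2, N6: 80 each.
    N2: 130+80 = 210 > 160
    N6: 70+80 = 150 > 110
Round 2 — N2, N6 seize.
  N2 sheds 210 L/s to N20: 210 each.
    N20: 80+210 = 290 > 100
  N6 sheds 150 L/s: no online neighbours, lost.
Round 3 — N20 seizes.
  N20 sheds 290 L/s: no online neighbours, lost.
No further seizures.

10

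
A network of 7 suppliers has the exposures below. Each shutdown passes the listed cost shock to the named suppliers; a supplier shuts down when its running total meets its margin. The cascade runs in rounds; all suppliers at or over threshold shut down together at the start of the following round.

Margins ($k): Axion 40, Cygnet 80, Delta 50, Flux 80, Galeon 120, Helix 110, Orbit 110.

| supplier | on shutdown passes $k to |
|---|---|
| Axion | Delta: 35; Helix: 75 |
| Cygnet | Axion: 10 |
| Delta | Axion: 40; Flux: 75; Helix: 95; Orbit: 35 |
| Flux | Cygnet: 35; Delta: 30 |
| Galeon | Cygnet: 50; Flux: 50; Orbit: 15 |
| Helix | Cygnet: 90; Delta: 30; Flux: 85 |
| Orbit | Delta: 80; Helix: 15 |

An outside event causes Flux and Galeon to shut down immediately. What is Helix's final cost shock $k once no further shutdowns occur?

Round 1 — Flux, Galeon shut down (initial).
  Cygnet: +35+50 → 85 ≥ 80
  Delta: +30 → 30 < 50
  Orbit: +15 → 15 < 110
Round 2 — Cygnet shuts down.
  Axion: +10 → 10 < 40
No further shutdowns.

0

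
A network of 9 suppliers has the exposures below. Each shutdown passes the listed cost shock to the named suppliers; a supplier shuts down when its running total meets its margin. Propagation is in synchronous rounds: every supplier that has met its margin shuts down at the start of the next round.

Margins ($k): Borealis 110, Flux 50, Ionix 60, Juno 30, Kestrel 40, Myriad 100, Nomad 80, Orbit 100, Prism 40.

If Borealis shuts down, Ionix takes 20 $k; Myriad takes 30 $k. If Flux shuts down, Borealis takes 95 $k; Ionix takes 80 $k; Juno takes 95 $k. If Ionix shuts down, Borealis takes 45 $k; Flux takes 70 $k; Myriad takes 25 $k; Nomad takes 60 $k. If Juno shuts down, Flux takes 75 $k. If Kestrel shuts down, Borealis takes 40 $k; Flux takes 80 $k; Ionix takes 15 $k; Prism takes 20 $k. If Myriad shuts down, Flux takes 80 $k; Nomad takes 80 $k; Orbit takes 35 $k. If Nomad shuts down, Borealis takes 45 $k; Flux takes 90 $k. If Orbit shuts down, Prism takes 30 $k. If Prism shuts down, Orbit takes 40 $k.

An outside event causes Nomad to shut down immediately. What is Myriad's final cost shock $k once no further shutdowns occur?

Round 1 — Nomad shuts down (initial).
  Borealis: +45 → 45 < 110
  Flux: +90 → 90 ≥ 50
Round 2 — Flux shuts down.
  Borealis: +95 → 140 ≥ 110
  Ionix: +80 → 80 ≥ 60
  Juno: +95 → 95 ≥ 30
Round 3 — Borealis, Ionix, Juno shut down.
  Myriad: +30+25 → 55 < 100
No further shutdowns.

55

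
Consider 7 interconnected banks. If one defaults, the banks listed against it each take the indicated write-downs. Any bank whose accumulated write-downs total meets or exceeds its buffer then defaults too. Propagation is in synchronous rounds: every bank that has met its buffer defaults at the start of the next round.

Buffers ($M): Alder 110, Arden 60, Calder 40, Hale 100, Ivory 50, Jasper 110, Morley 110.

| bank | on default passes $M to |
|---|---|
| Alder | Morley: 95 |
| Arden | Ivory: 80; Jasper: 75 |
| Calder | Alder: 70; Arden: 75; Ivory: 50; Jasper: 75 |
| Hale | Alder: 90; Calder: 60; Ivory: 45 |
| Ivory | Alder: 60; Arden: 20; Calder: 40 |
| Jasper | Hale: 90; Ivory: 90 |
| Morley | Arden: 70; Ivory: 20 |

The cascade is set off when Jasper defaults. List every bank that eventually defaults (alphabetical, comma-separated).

Alder, Arden, Calder, Ivory, Jasper

Round 1 — Jasper defaults (initial).
  Hale: +90 → 90 < 100
  Ivory: +90 → 90 ≥ 50
Round 2 — Ivory defaults.
  Alder: +60 → 60 < 110
  Arden: +20 → 20 < 60
  Calder: +40 → 40 ≥ 40
Round 3 — Calder defaults.
  Alder: +70 → 130 ≥ 110
  Arden: +75 → 95 ≥ 60
Round 4 — Alder, Arden default.
  Morley: +95 → 95 < 110
No further defaults.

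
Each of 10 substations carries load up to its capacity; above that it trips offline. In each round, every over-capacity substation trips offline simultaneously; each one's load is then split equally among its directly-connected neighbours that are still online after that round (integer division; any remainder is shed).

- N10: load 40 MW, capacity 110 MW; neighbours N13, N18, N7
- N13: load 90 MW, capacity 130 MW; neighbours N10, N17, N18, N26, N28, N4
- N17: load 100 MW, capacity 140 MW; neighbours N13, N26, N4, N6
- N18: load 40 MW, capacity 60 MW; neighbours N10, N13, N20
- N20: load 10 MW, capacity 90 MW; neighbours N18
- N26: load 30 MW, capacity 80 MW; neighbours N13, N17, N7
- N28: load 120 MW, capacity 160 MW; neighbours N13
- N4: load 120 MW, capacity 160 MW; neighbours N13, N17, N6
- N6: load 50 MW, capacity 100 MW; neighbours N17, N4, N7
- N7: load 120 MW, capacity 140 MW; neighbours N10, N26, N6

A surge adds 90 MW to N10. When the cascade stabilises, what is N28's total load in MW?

Round 1 — N10 at 130 > 110. N10 trips offline.
  N10 sheds 130 MW to N13, N18, N7: 43 each (1 lost).
    N13: 90+43 = 133 > 130
    N18: 40+43 = 83 > 60
    N7: 120+43 = 163 > 140
Round 2 — N13, N18, N7 trip offline.
  N13 sheds 133 MW to N17, N26, N28, N4: 33 each (1 lost).
    N17: 100+33 = 133 ≤ 140
    N26: 30+33 = 63 ≤ 80
    N28: 120+33 = 153 ≤ 160
    N4: 120+33 = 153 ≤ 160
  N18 sheds 83 MW to N20: 83 each.
    N20: 10+83 = 93 > 90
  N7 sheds 163 MW to N26, N6: 81 each (1 lost).
    N26: 63+81 = 144 > 80
    N6: 50+81 = 131 > 100
Round 3 — N20, N26, N6 trip offline.
  N20 sheds 93 MW: no online neighbours, lost.
  N26 sheds 144 MW to N17: 144 each.
    N17: 133+144 = 277 > 140
  N6 sheds 131 MW to N17, N4: 65 each (1 lost).
    N17: 277+65 = 342 > 140
    N4: 153+65 = 218 > 160
Round 4 — N17, N4 trip offline.
  N17 sheds 342 MW: no online neighbours, lost.
  N4 sheds 218 MW: no online neighbours, lost.
No further trips.

153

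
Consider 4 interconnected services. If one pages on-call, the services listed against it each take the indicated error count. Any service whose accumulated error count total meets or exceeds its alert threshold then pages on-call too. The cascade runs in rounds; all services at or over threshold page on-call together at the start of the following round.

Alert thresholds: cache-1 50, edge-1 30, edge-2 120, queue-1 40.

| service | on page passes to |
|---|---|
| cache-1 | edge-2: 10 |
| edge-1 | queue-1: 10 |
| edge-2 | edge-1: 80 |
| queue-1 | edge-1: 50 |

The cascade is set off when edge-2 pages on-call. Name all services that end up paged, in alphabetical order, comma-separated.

Round 1 — edge-2 pages on-call (initial).
  edge-1: +80 → 80 ≥ 30
Round 2 — edge-1 pages on-call.
  queue-1: +10 → 10 < 40
No further pages.

edge-1, edge-2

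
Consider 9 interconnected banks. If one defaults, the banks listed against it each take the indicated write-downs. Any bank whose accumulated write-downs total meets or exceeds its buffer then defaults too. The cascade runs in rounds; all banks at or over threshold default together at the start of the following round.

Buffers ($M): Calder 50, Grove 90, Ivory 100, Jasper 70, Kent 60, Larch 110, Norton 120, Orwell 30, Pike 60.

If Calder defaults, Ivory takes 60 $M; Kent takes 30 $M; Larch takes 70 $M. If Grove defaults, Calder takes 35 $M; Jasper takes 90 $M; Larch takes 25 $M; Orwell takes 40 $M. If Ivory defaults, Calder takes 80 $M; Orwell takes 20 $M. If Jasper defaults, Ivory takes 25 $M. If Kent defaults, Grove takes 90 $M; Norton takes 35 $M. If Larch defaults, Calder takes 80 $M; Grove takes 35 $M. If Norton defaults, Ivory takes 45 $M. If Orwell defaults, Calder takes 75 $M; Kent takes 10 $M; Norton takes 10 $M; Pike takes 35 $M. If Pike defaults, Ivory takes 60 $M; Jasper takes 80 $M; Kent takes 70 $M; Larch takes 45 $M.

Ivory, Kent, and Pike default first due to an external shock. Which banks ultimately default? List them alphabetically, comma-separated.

Calder, Grove, Ivory, Jasper, Kent, Larch, Orwell, Pike

Round 1 — Ivory, Kent, Pike default (initial).
  Calder: +80 → 80 ≥ 50
  Grove: +90 → 90 ≥ 90
  Jasper: +80 → 80 ≥ 70
  Larch: +45 → 45 < 110
  Norton: +35 → 35 < 120
  Orwell: +20 → 20 < 30
Round 2 — Calder, Grove, Jasper default.
  Larch: +70+25 → 140 ≥ 110
  Orwell: +40 → 60 ≥ 30
Round 3 — Larch, Orwell default.
  Norton: +10 → 45 < 120
No further defaults.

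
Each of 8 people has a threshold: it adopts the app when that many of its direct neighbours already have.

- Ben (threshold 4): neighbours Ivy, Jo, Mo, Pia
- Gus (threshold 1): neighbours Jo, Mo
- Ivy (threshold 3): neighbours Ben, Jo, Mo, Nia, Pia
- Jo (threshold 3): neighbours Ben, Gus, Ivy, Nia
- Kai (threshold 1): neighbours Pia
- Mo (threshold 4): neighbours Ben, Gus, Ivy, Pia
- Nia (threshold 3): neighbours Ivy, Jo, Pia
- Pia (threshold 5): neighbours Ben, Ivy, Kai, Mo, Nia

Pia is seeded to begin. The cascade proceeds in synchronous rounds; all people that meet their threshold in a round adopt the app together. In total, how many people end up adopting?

Round 1 — Pia adopts the app (initial).
Round 2 — checking thresholds:
  Ben: 1 of 4 neighbours < 4, below threshold.
  Ivy: 1 of 5 neighbours < 3, below threshold.
  Kai: 1 of 1 neighbours ≥ 1, adopts the app.
  Mo: 1 of 4 neighbours < 4, below threshold.
  Nia: 1 of 3 neighbours < 3, below threshold.
Round 3 — no new adoptions; cascade stops.

2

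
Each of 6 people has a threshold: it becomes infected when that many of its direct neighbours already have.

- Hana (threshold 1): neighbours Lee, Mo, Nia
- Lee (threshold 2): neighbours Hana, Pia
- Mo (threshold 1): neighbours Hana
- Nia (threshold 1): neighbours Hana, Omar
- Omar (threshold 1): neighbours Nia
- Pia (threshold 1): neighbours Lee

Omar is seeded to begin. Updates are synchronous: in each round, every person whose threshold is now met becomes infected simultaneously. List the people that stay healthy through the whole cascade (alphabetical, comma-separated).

Lee, Pia

Round 1 — Omar becomes infected (initial).
Round 2 — checking thresholds:
  Nia: 1 of 2 neighbours ≥ 1, becomes infected.
Round 3 — checking thresholds:
  Hana: 1 of 3 neighbours ≥ 1, becomes infected.
Round 4 — checking thresholds:
  Lee: 1 of 2 neighbours < 2, below threshold.
  Mo: 1 of 1 neighbours ≥ 1, becomes infected.
Round 5 — no new infections; cascade stops.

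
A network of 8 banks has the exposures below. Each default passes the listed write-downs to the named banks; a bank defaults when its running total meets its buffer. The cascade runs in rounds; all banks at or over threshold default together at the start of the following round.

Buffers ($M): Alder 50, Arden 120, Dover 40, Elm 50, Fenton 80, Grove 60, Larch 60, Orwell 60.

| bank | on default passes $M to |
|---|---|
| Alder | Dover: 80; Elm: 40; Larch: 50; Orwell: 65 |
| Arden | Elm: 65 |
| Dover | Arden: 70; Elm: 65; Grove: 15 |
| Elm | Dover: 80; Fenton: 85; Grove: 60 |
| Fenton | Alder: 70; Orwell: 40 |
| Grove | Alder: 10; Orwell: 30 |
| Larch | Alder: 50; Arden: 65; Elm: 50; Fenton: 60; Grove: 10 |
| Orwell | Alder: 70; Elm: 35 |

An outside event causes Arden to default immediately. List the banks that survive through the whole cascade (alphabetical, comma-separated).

Round 1 — Arden defaults (initial).
  Elm: +65 → 65 ≥ 50
Round 2 — Elm defaults.
  Dover: +80 → 80 ≥ 40
  Fenton: +85 → 85 ≥ 80
  Grove: +60 → 60 ≥ 60
Round 3 — Dover, Fenton, Grove default.
  Alder: +70+10 → 80 ≥ 50
  Orwell: +40+30 → 70 ≥ 60
Round 4 — Alder, Orwell default.
  Larch: +50 → 50 < 60
No further defaults.

Larch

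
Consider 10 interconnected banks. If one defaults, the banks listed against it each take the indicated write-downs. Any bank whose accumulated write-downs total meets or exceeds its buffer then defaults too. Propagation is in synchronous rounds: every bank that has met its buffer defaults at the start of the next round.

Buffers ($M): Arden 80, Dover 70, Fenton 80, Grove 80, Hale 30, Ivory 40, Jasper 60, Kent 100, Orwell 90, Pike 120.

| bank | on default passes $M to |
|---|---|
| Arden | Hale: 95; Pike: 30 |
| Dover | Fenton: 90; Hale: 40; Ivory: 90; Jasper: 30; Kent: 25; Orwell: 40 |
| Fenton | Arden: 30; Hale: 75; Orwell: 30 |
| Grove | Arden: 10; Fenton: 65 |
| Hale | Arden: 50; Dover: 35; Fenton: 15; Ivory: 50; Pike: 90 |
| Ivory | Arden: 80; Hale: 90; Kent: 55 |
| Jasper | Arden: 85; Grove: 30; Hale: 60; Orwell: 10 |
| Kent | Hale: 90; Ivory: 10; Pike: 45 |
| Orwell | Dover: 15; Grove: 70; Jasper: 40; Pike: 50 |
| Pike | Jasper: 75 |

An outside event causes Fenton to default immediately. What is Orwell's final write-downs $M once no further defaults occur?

Round 1 — Fenton defaults (initial).
  Arden: +30 → 30 < 80
  Hale: +75 → 75 ≥ 30
  Orwell: +30 → 30 < 90
Round 2 — Hale defaults.
  Arden: +50 → 80 ≥ 80
  Dover: +35 → 35 < 70
  Ivory: +50 → 50 ≥ 40
  Pike: +90 → 90 < 120
Round 3 — Arden, Ivory default.
  Kent: +55 → 55 < 100
  Pike: +30 → 120 ≥ 120
Round 4 — Pike defaults.
  Jasper: +75 → 75 ≥ 60
Round 5 — Jasper defaults.
  Grove: +30 → 30 < 80
  Orwell: +10 → 40 < 90
No further defaults.

40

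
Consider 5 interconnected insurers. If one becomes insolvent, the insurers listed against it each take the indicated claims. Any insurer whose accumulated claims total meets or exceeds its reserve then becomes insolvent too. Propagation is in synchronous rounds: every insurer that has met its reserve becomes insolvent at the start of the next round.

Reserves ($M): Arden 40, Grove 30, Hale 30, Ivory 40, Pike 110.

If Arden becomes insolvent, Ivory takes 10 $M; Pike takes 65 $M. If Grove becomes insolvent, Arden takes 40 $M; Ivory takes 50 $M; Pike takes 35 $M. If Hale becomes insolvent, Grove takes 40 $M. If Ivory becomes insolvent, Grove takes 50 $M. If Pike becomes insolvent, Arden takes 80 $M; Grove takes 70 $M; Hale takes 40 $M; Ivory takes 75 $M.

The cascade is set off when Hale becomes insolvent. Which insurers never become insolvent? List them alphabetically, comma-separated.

Round 1 — Hale becomes insolvent (initial).
  Grove: +40 → 40 ≥ 30
Round 2 — Grove becomes insolvent.
  Arden: +40 → 40 ≥ 40
  Ivory: +50 → 50 ≥ 40
  Pike: +35 → 35 < 110
Round 3 — Arden, Ivory become insolvent.
  Pike: +65 → 100 < 110
No further insolvencies.

Pike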